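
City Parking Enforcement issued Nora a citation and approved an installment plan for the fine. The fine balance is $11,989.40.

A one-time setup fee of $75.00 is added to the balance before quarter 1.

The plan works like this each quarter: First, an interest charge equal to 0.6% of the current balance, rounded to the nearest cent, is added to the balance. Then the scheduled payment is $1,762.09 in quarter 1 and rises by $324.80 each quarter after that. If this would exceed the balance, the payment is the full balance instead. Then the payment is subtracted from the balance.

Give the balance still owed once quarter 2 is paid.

Quarter 1: opening $12,064.40; interest $72.39 → $12,136.79; payment $1,762.09; balance $10,374.70
Quarter 2: opening $10,374.70; interest $62.25 → $10,436.95; payment $2,086.89; balance $8,350.06

$8,350.06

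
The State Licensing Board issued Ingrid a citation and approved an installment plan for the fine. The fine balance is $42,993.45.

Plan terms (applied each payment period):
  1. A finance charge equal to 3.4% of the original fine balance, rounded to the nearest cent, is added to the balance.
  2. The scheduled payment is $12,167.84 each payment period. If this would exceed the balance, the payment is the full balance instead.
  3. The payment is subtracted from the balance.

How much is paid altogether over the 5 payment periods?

Payment period 1: $42,993.45 +$1,461.78 interest = $44,455.23; pay $12,167.84 → $32,287.39
Payment period 2: $32,287.39 +$1,461.78 interest = $33,749.17; pay $12,167.84 → $21,581.33
Payment period 3: $21,581.33 +$1,461.78 interest = $23,043.11; pay $12,167.84 → $10,875.27
Payment period 4: $10,875.27 +$1,461.78 interest = $12,337.05; pay $12,167.84 → $169.21
Payment period 5: $169.21 +$1,461.78 interest = $1,630.99; pay $1,630.99 → $0.00
Total paid: $50,302.35

$50,302.35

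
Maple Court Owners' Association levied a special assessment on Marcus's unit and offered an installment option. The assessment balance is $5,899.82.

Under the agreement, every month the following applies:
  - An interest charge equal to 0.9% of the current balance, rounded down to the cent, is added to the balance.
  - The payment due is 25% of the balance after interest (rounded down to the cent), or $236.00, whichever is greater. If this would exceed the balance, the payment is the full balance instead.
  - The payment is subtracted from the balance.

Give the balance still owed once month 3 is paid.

$2,556.80

Month 1: opening $5,899.82; interest $53.09 → $5,952.91; payment $1,488.22; balance $4,464.69
Month 2: opening $4,464.69; interest $40.18 → $4,504.87; payment $1,126.21; balance $3,378.66
Month 3: opening $3,378.66; interest $30.40 → $3,409.06; payment $852.26; balance $2,556.80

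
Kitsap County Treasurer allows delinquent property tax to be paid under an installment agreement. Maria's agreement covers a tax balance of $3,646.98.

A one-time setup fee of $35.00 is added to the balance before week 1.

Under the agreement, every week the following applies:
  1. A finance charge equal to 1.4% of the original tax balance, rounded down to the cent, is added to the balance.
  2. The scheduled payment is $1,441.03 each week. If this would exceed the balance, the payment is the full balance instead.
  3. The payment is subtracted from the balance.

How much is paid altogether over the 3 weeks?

# | Opening | Interest | Payment | End bal
1 | $3,681.98 | $51.05 | $1,441.03 | $2,292.00
2 | $2,292.00 | $51.05 | $1,441.03 | $902.02
3 | $902.02 | $51.05 | $953.07 | $0.00
Total paid: $3,835.13

$3,835.13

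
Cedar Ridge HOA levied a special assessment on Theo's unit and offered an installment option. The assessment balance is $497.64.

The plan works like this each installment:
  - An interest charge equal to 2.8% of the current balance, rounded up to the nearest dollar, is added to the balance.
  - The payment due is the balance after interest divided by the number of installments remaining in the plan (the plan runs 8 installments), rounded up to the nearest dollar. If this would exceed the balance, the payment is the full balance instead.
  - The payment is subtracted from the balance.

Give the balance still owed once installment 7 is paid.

Installment 1: opening $497.64; interest $14.00 → $511.64; payment $64.00; balance $447.64
Installment 2: opening $447.64; interest $13.00 → $460.64; payment $66.00; balance $394.64
Installment 3: opening $394.64; interest $12.00 → $406.64; payment $68.00; balance $338.64
Installment 4: opening $338.64; interest $10.00 → $348.64; payment $70.00; balance $278.64
Installment 5: opening $278.64; interest $8.00 → $286.64; payment $72.00; balance $214.64
Installment 6: opening $214.64; interest $7.00 → $221.64; payment $74.00; balance $147.64
Installment 7: opening $147.64; interest $5.00 → $152.64; payment $77.00; balance $75.64

$75.64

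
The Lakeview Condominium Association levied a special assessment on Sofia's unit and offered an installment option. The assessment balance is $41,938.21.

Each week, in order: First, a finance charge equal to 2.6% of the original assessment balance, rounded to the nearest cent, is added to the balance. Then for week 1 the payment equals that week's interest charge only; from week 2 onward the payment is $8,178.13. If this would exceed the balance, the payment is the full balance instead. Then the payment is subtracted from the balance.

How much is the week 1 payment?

Week 1: $41,938.21 +$1,090.39 interest = $43,028.60; pay $1,090.39 → $41,938.21

$1,090.39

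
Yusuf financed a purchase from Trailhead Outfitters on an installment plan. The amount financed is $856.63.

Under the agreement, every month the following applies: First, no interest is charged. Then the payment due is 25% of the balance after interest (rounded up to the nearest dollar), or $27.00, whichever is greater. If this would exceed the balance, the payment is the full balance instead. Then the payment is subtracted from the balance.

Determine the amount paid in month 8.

$29.00

Month 1: opening $856.63; payment $215.00; balance $641.63
Month 2: opening $641.63; payment $161.00; balance $480.63
Month 3: opening $480.63; payment $121.00; balance $359.63
Month 4: opening $359.63; payment $90.00; balance $269.63
Month 5: opening $269.63; payment $68.00; balance $201.63
Month 6: opening $201.63; payment $51.00; balance $150.63
Month 7: opening $150.63; payment $38.00; balance $112.63
Month 8: opening $112.63; payment $29.00; balance $83.63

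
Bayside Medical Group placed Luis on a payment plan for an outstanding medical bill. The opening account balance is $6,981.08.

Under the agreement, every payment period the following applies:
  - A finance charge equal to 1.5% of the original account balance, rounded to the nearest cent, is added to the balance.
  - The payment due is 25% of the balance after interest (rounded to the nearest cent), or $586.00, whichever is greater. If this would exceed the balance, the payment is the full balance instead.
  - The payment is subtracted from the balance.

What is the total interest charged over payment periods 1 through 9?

$942.48

# | Opening | Interest | Payment | End bal
1 | $6,981.08 | $104.72 | $1,771.45 | $5,314.35
2 | $5,314.35 | $104.72 | $1,354.77 | $4,064.30
3 | $4,064.30 | $104.72 | $1,042.26 | $3,126.76
4 | $3,126.76 | $104.72 | $807.87 | $2,423.61
5 | $2,423.61 | $104.72 | $632.08 | $1,896.25
6 | $1,896.25 | $104.72 | $586.00 | $1,414.97
7 | $1,414.97 | $104.72 | $586.00 | $933.69
8 | $933.69 | $104.72 | $586.00 | $452.41
9 | $452.41 | $104.72 | $557.13 | $0.00
Total interest: $104.72 + $104.72 + $104.72 + $104.72 + $104.72 + $104.72 + $104.72 + $104.72 + $104.72 = $942.48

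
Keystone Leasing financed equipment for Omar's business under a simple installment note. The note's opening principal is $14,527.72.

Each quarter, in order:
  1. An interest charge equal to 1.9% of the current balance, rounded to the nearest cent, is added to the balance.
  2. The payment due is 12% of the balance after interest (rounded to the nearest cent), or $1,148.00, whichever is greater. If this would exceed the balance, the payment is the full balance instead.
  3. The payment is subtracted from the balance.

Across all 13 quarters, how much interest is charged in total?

Quarter 1: $14,527.72 +$276.03 interest = $14,803.75; pay $1,776.45 → $13,027.30
Quarter 2: $13,027.30 +$247.52 interest = $13,274.82; pay $1,592.98 → $11,681.84
Quarter 3: $11,681.84 +$221.95 interest = $11,903.79; pay $1,428.45 → $10,475.34
Quarter 4: $10,475.34 +$199.03 interest = $10,674.37; pay $1,280.92 → $9,393.45
Quarter 5: $9,393.45 +$178.48 interest = $9,571.93; pay $1,148.63 → $8,423.30
Quarter 6: $8,423.30 +$160.04 interest = $8,583.34; pay $1,148.00 → $7,435.34
Quarter 7: $7,435.34 +$141.27 interest = $7,576.61; pay $1,148.00 → $6,428.61
Quarter 8: $6,428.61 +$122.14 interest = $6,550.75; pay $1,148.00 → $5,402.75
Quarter 9: $5,402.75 +$102.65 interest = $5,505.40; pay $1,148.00 → $4,357.40
Quarter 10: $4,357.40 +$82.79 interest = $4,440.19; pay $1,148.00 → $3,292.19
Quarter 11: $3,292.19 +$62.55 interest = $3,354.74; pay $1,148.00 → $2,206.74
Quarter 12: $2,206.74 +$41.93 interest = $2,248.67; pay $1,148.00 → $1,100.67
Quarter 13: $1,100.67 +$20.91 interest = $1,121.58; pay $1,121.58 → $0.00
Total interest: $276.03 + $247.52 + $221.95 + $199.03 + $178.48 + $160.04 + $141.27 + $122.14 + $102.65 + $82.79 + $62.55 + $41.93 + $20.91 = $1,857.29

$1,857.29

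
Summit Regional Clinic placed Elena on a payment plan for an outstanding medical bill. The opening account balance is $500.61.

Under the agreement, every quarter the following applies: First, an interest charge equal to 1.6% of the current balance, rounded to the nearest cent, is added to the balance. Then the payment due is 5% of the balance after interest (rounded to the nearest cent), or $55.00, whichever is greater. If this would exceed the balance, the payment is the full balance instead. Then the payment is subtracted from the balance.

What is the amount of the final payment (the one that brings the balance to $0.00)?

$50.39

Quarter 1: opening $500.61; interest $8.01 → $508.62; payment $55.00; balance $453.62
Quarter 2: opening $453.62; interest $7.26 → $460.88; payment $55.00; balance $405.88
Quarter 3: opening $405.88; interest $6.49 → $412.37; payment $55.00; balance $357.37
Quarter 4: opening $357.37; interest $5.72 → $363.09; payment $55.00; balance $308.09
Quarter 5: opening $308.09; interest $4.93 → $313.02; payment $55.00; balance $258.02
Quarter 6: opening $258.02; interest $4.13 → $262.15; payment $55.00; balance $207.15
Quarter 7: opening $207.15; interest $3.31 → $210.46; payment $55.00; balance $155.46
Quarter 8: opening $155.46; interest $2.49 → $157.95; payment $55.00; balance $102.95
Quarter 9: opening $102.95; interest $1.65 → $104.60; payment $55.00; balance $49.60
Quarter 10: opening $49.60; interest $0.79 → $50.39; payment $50.39; balance $0.00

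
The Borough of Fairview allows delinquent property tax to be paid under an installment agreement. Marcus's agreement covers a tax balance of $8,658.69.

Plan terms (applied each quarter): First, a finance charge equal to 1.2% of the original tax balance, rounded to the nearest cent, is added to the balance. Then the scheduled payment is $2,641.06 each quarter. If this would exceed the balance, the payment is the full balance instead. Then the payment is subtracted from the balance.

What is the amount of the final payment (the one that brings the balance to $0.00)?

Quarter 1: opening $8,658.69; interest $103.90 → $8,762.59; payment $2,641.06; balance $6,121.53
Quarter 2: opening $6,121.53; interest $103.90 → $6,225.43; payment $2,641.06; balance $3,584.37
Quarter 3: opening $3,584.37; interest $103.90 → $3,688.27; payment $2,641.06; balance $1,047.21
Quarter 4: opening $1,047.21; interest $103.90 → $1,151.11; payment $1,151.11; balance $0.00

$1,151.11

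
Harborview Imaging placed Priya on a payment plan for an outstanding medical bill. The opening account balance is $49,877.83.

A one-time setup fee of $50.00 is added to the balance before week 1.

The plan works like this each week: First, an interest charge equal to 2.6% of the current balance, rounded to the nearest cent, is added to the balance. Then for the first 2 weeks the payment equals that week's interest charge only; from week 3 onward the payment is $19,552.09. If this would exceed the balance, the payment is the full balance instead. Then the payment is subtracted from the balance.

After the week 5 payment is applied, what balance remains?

$0.00

Week 1: $49,927.83 +$1,298.12 interest = $51,225.95; pay $1,298.12 → $49,927.83
Week 2: $49,927.83 +$1,298.12 interest = $51,225.95; pay $1,298.12 → $49,927.83
Week 3: $49,927.83 +$1,298.12 interest = $51,225.95; pay $19,552.09 → $31,673.86
Week 4: $31,673.86 +$823.52 interest = $32,497.38; pay $19,552.09 → $12,945.29
Week 5: $12,945.29 +$336.58 interest = $13,281.87; pay $13,281.87 → $0.00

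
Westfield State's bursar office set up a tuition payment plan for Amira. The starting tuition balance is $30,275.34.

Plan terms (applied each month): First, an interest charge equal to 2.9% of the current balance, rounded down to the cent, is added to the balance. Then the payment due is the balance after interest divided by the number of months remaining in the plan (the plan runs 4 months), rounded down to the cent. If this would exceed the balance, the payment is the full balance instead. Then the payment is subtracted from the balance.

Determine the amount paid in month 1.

$7,788.33

Month 1: $30,275.34 +$877.98 interest = $31,153.32; pay $7,788.33 → $23,364.99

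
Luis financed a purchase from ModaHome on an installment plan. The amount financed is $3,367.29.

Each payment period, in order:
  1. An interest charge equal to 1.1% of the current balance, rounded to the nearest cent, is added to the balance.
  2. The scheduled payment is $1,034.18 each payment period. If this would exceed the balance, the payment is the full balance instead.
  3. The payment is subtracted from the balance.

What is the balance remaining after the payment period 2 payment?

$1,362.04

Payment period 1: $3,367.29 +$37.04 interest = $3,404.33; pay $1,034.18 → $2,370.15
Payment period 2: $2,370.15 +$26.07 interest = $2,396.22; pay $1,034.18 → $1,362.04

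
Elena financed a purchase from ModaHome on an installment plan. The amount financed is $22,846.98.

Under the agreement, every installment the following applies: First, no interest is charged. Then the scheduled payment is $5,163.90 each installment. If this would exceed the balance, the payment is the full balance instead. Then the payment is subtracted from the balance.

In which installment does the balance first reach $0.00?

Installment 1: $22,846.98 − $5,163.90 → $17,683.08
Installment 2: $17,683.08 − $5,163.90 → $12,519.18
Installment 3: $12,519.18 − $5,163.90 → $7,355.28
Installment 4: $7,355.28 − $5,163.90 → $2,191.38
Installment 5: $2,191.38 − $2,191.38 → $0.00
Balance reaches $0.00 in installment 5.

5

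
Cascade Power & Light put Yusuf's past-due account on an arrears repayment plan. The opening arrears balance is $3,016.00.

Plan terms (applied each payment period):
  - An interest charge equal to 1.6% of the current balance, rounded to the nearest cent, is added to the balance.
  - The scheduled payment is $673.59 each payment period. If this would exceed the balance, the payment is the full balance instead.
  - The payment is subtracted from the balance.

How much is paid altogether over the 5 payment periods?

$3,155.62

Payment period 1: $3,016.00 +$48.26 interest = $3,064.26; pay $673.59 → $2,390.67
Payment period 2: $2,390.67 +$38.25 interest = $2,428.92; pay $673.59 → $1,755.33
Payment period 3: $1,755.33 +$28.09 interest = $1,783.42; pay $673.59 → $1,109.83
Payment period 4: $1,109.83 +$17.76 interest = $1,127.59; pay $673.59 → $454.00
Payment period 5: $454.00 +$7.26 interest = $461.26; pay $461.26 → $0.00
Total paid: $3,155.62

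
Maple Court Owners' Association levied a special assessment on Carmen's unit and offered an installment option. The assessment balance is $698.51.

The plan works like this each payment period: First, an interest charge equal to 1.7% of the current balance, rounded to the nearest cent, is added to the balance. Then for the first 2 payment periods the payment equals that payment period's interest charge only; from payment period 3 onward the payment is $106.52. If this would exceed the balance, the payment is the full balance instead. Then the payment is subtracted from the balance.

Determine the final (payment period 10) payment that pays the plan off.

$1.25

Payment period 1: opening $698.51; interest $11.87 → $710.38; payment $11.87; balance $698.51
Payment period 2: opening $698.51; interest $11.87 → $710.38; payment $11.87; balance $698.51
Payment period 3: opening $698.51; interest $11.87 → $710.38; payment $106.52; balance $603.86
Payment period 4: opening $603.86; interest $10.27 → $614.13; payment $106.52; balance $507.61
Payment period 5: opening $507.61; interest $8.63 → $516.24; payment $106.52; balance $409.72
Payment period 6: opening $409.72; interest $6.97 → $416.69; payment $106.52; balance $310.17
Payment period 7: opening $310.17; interest $5.27 → $315.44; payment $106.52; balance $208.92
Payment period 8: opening $208.92; interest $3.55 → $212.47; payment $106.52; balance $105.95
Payment period 9: opening $105.95; interest $1.80 → $107.75; payment $106.52; balance $1.23
Payment period 10: opening $1.23; interest $0.02 → $1.25; payment $1.25; balance $0.00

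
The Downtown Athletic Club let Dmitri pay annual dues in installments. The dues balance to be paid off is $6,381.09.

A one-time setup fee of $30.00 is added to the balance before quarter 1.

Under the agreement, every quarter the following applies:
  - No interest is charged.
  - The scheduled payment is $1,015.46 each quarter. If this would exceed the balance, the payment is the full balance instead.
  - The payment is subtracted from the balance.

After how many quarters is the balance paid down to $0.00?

# | Opening | Payment | End bal
1 | $6,411.09 | $1,015.46 | $5,395.63
2 | $5,395.63 | $1,015.46 | $4,380.17
3 | $4,380.17 | $1,015.46 | $3,364.71
4 | $3,364.71 | $1,015.46 | $2,349.25
5 | $2,349.25 | $1,015.46 | $1,333.79
6 | $1,333.79 | $1,015.46 | $318.33
7 | $318.33 | $318.33 | $0.00
Balance reaches $0.00 in quarter 7.

7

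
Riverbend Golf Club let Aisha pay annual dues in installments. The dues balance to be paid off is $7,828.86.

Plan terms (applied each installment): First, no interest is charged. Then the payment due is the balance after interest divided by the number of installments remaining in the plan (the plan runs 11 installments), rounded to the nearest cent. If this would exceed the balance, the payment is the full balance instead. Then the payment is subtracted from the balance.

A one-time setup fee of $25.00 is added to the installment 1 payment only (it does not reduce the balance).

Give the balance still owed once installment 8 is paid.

$2,135.14

Installment 1: $7,828.86 − $711.71 (+ $25.00 fee) → $7,117.15
Installment 2: $7,117.15 − $711.72 → $6,405.43
Installment 3: $6,405.43 − $711.71 → $5,693.72
Installment 4: $5,693.72 − $711.72 → $4,982.00
Installment 5: $4,982.00 − $711.71 → $4,270.29
Installment 6: $4,270.29 − $711.72 → $3,558.57
Installment 7: $3,558.57 − $711.71 → $2,846.86
Installment 8: $2,846.86 − $711.72 → $2,135.14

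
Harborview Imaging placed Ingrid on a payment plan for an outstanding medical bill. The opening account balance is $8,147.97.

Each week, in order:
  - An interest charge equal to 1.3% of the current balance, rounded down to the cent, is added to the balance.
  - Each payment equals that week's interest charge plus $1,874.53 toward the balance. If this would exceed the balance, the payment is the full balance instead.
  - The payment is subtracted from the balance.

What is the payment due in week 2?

$1,956.08

Week 1: $8,147.97 +$105.92 interest = $8,253.89; pay $1,980.45 → $6,273.44
Week 2: $6,273.44 +$81.55 interest = $6,354.99; pay $1,956.08 → $4,398.91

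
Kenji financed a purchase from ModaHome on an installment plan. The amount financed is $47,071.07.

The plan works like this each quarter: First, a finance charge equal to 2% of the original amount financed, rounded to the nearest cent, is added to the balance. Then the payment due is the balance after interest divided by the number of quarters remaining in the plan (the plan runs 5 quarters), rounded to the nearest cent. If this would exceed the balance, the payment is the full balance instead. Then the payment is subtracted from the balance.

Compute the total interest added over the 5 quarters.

$4,707.10

Quarter 1: opening $47,071.07; interest $941.42 → $48,012.49; payment $9,602.50; balance $38,409.99
Quarter 2: opening $38,409.99; interest $941.42 → $39,351.41; payment $9,837.85; balance $29,513.56
Quarter 3: opening $29,513.56; interest $941.42 → $30,454.98; payment $10,151.66; balance $20,303.32
Quarter 4: opening $20,303.32; interest $941.42 → $21,244.74; payment $10,622.37; balance $10,622.37
Quarter 5: opening $10,622.37; interest $941.42 → $11,563.79; payment $11,563.79; balance $0.00
Total interest: $941.42 + $941.42 + $941.42 + $941.42 + $941.42 = $4,707.10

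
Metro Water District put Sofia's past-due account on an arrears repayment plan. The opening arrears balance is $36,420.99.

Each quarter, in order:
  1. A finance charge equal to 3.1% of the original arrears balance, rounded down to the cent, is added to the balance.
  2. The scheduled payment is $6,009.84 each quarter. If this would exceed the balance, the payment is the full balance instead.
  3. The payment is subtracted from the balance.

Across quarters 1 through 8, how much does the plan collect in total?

$45,453.39

Quarter 1: $36,420.99 +$1,129.05 interest = $37,550.04; pay $6,009.84 → $31,540.20
Quarter 2: $31,540.20 +$1,129.05 interest = $32,669.25; pay $6,009.84 → $26,659.41
Quarter 3: $26,659.41 +$1,129.05 interest = $27,788.46; pay $6,009.84 → $21,778.62
Quarter 4: $21,778.62 +$1,129.05 interest = $22,907.67; pay $6,009.84 → $16,897.83
Quarter 5: $16,897.83 +$1,129.05 interest = $18,026.88; pay $6,009.84 → $12,017.04
Quarter 6: $12,017.04 +$1,129.05 interest = $13,146.09; pay $6,009.84 → $7,136.25
Quarter 7: $7,136.25 +$1,129.05 interest = $8,265.30; pay $6,009.84 → $2,255.46
Quarter 8: $2,255.46 +$1,129.05 interest = $3,384.51; pay $3,384.51 → $0.00
Total paid: $45,453.39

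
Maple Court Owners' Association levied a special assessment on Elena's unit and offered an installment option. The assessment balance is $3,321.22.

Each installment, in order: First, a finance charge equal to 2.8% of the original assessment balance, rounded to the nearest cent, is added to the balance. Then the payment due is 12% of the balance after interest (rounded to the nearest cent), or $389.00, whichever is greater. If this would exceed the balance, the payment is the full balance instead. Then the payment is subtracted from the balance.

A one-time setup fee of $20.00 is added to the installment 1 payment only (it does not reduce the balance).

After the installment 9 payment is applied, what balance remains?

Installment 1: $3,321.22 +$92.99 interest = $3,414.21; pay $409.71 (+ $20.00 fee) → $3,004.50
Installment 2: $3,004.50 +$92.99 interest = $3,097.49; pay $389.00 → $2,708.49
Installment 3: $2,708.49 +$92.99 interest = $2,801.48; pay $389.00 → $2,412.48
Installment 4: $2,412.48 +$92.99 interest = $2,505.47; pay $389.00 → $2,116.47
Installment 5: $2,116.47 +$92.99 interest = $2,209.46; pay $389.00 → $1,820.46
Installment 6: $1,820.46 +$92.99 interest = $1,913.45; pay $389.00 → $1,524.45
Installment 7: $1,524.45 +$92.99 interest = $1,617.44; pay $389.00 → $1,228.44
Installment 8: $1,228.44 +$92.99 interest = $1,321.43; pay $389.00 → $932.43
Installment 9: $932.43 +$92.99 interest = $1,025.42; pay $389.00 → $636.42

$636.42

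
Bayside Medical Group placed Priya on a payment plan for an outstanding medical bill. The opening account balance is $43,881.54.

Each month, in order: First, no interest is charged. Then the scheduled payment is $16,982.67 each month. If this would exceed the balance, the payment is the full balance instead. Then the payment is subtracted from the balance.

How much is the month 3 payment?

$9,916.20

Month 1: opening $43,881.54; payment $16,982.67; balance $26,898.87
Month 2: opening $26,898.87; payment $16,982.67; balance $9,916.20
Month 3: opening $9,916.20; payment $9,916.20; balance $0.00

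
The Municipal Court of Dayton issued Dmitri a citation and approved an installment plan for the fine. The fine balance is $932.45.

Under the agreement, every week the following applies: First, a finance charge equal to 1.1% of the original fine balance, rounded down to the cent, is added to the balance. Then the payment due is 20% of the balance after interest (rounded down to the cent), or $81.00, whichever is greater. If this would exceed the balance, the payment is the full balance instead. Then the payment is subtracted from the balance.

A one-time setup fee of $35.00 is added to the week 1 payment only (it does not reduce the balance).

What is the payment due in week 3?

$124.35

# | Opening | Interest | Payment | Fee | End bal
1 | $932.45 | $10.25 | $188.54 | $35.00 | $754.16
2 | $754.16 | $10.25 | $152.88 | — | $611.53
3 | $611.53 | $10.25 | $124.35 | — | $497.43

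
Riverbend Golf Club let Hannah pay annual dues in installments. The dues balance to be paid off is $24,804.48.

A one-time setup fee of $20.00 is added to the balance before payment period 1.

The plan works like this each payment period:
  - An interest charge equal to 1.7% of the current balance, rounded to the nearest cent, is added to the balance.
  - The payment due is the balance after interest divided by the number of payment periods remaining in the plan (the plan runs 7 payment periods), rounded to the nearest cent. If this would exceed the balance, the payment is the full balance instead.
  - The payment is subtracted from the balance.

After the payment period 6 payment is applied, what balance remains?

$3,923.81

Payment period 1: $24,824.48 +$422.02 interest = $25,246.50; pay $3,606.64 → $21,639.86
Payment period 2: $21,639.86 +$367.88 interest = $22,007.74; pay $3,667.96 → $18,339.78
Payment period 3: $18,339.78 +$311.78 interest = $18,651.56; pay $3,730.31 → $14,921.25
Payment period 4: $14,921.25 +$253.66 interest = $15,174.91; pay $3,793.73 → $11,381.18
Payment period 5: $11,381.18 +$193.48 interest = $11,574.66; pay $3,858.22 → $7,716.44
Payment period 6: $7,716.44 +$131.18 interest = $7,847.62; pay $3,923.81 → $3,923.81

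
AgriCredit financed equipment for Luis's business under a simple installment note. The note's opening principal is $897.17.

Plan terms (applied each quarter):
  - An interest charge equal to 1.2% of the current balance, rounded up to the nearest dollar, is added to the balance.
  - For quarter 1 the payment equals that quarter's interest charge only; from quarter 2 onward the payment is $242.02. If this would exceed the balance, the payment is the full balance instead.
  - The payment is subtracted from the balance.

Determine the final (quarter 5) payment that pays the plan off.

$199.11

# | Opening | Interest | Payment | End bal
1 | $897.17 | $11.00 | $11.00 | $897.17
2 | $897.17 | $11.00 | $242.02 | $666.15
3 | $666.15 | $8.00 | $242.02 | $432.13
4 | $432.13 | $6.00 | $242.02 | $196.11
5 | $196.11 | $3.00 | $199.11 | $0.00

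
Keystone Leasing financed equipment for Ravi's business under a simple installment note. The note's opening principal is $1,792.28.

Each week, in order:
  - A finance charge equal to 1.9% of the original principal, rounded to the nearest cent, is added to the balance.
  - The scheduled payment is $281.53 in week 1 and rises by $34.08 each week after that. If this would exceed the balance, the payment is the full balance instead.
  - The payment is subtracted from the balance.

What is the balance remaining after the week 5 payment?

$214.08

Week 1: opening $1,792.28; interest $34.05 → $1,826.33; payment $281.53; balance $1,544.80
Week 2: opening $1,544.80; interest $34.05 → $1,578.85; payment $315.61; balance $1,263.24
Week 3: opening $1,263.24; interest $34.05 → $1,297.29; payment $349.69; balance $947.60
Week 4: opening $947.60; interest $34.05 → $981.65; payment $383.77; balance $597.88
Week 5: opening $597.88; interest $34.05 → $631.93; payment $417.85; balance $214.08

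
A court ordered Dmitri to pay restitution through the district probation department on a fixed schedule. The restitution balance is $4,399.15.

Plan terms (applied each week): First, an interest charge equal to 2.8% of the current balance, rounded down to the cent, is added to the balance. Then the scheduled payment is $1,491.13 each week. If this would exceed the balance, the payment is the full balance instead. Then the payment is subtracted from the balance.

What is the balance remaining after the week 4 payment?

$0.00

Week 1: $4,399.15 +$123.17 interest = $4,522.32; pay $1,491.13 → $3,031.19
Week 2: $3,031.19 +$84.87 interest = $3,116.06; pay $1,491.13 → $1,624.93
Week 3: $1,624.93 +$45.49 interest = $1,670.42; pay $1,491.13 → $179.29
Week 4: $179.29 +$5.02 interest = $184.31; pay $184.31 → $0.00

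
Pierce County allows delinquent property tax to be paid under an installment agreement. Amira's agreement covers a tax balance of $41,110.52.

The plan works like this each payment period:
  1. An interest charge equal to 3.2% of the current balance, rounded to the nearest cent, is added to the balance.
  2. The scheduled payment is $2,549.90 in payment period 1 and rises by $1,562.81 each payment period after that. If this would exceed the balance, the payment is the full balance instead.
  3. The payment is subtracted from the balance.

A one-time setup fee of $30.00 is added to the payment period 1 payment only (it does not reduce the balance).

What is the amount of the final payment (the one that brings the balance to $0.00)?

Payment period 1: opening $41,110.52; interest $1,315.54 → $42,426.06; payment $2,549.90 (+ $30.00 fee); balance $39,876.16
Payment period 2: opening $39,876.16; interest $1,276.04 → $41,152.20; payment $4,112.71; balance $37,039.49
Payment period 3: opening $37,039.49; interest $1,185.26 → $38,224.75; payment $5,675.52; balance $32,549.23
Payment period 4: opening $32,549.23; interest $1,041.58 → $33,590.81; payment $7,238.33; balance $26,352.48
Payment period 5: opening $26,352.48; interest $843.28 → $27,195.76; payment $8,801.14; balance $18,394.62
Payment period 6: opening $18,394.62; interest $588.63 → $18,983.25; payment $10,363.95; balance $8,619.30
Payment period 7: opening $8,619.30; interest $275.82 → $8,895.12; payment $8,895.12; balance $0.00

$8,895.12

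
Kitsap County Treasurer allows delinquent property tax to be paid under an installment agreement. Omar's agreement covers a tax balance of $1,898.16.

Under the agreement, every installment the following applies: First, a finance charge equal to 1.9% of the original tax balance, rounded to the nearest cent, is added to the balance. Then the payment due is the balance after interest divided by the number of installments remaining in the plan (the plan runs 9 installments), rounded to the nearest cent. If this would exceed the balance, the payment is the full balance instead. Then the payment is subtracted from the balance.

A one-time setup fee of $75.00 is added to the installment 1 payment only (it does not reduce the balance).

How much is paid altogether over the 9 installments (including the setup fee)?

Installment 1: opening $1,898.16; interest $36.07 → $1,934.23; payment $214.91 (+ $75.00 fee); balance $1,719.32
Installment 2: opening $1,719.32; interest $36.07 → $1,755.39; payment $219.42; balance $1,535.97
Installment 3: opening $1,535.97; interest $36.07 → $1,572.04; payment $224.58; balance $1,347.46
Installment 4: opening $1,347.46; interest $36.07 → $1,383.53; payment $230.59; balance $1,152.94
Installment 5: opening $1,152.94; interest $36.07 → $1,189.01; payment $237.80; balance $951.21
Installment 6: opening $951.21; interest $36.07 → $987.28; payment $246.82; balance $740.46
Installment 7: opening $740.46; interest $36.07 → $776.53; payment $258.84; balance $517.69
Installment 8: opening $517.69; interest $36.07 → $553.76; payment $276.88; balance $276.88
Installment 9: opening $276.88; interest $36.07 → $312.95; payment $312.95; balance $0.00
Total paid: $2,297.79

$2,297.79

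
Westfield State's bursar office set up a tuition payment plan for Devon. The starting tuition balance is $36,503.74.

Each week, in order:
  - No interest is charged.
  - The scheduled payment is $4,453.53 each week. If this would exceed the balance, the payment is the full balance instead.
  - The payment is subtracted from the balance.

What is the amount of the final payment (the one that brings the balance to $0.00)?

$875.50

Week 1: opening $36,503.74; payment $4,453.53; balance $32,050.21
Week 2: opening $32,050.21; payment $4,453.53; balance $27,596.68
Week 3: opening $27,596.68; payment $4,453.53; balance $23,143.15
Week 4: opening $23,143.15; payment $4,453.53; balance $18,689.62
Week 5: opening $18,689.62; payment $4,453.53; balance $14,236.09
Week 6: opening $14,236.09; payment $4,453.53; balance $9,782.56
Week 7: opening $9,782.56; payment $4,453.53; balance $5,329.03
Week 8: opening $5,329.03; payment $4,453.53; balance $875.50
Week 9: opening $875.50; payment $875.50; balance $0.00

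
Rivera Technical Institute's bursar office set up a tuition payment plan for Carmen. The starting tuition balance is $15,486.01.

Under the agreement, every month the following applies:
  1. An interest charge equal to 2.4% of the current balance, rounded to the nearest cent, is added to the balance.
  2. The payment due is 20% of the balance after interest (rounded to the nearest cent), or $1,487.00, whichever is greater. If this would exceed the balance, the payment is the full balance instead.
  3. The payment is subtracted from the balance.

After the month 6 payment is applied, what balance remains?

Month 1: opening $15,486.01; interest $371.66 → $15,857.67; payment $3,171.53; balance $12,686.14
Month 2: opening $12,686.14; interest $304.47 → $12,990.61; payment $2,598.12; balance $10,392.49
Month 3: opening $10,392.49; interest $249.42 → $10,641.91; payment $2,128.38; balance $8,513.53
Month 4: opening $8,513.53; interest $204.32 → $8,717.85; payment $1,743.57; balance $6,974.28
Month 5: opening $6,974.28; interest $167.38 → $7,141.66; payment $1,487.00; balance $5,654.66
Month 6: opening $5,654.66; interest $135.71 → $5,790.37; payment $1,487.00; balance $4,303.37

$4,303.37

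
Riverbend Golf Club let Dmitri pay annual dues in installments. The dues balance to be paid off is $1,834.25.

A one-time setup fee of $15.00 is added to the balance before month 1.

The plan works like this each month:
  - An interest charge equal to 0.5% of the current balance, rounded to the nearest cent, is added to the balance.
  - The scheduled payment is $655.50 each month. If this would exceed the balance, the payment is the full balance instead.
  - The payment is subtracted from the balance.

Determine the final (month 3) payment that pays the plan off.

Month 1: $1,849.25 +$9.25 interest = $1,858.50; pay $655.50 → $1,203.00
Month 2: $1,203.00 +$6.02 interest = $1,209.02; pay $655.50 → $553.52
Month 3: $553.52 +$2.77 interest = $556.29; pay $556.29 → $0.00

$556.29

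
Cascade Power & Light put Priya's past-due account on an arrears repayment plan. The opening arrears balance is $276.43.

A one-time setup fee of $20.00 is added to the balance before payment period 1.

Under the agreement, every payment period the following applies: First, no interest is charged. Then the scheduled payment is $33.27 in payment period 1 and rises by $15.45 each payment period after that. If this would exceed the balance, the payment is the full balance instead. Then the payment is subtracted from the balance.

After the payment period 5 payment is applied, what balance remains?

$0.00

# | Opening | Payment | End bal
1 | $296.43 | $33.27 | $263.16
2 | $263.16 | $48.72 | $214.44
3 | $214.44 | $64.17 | $150.27
4 | $150.27 | $79.62 | $70.65
5 | $70.65 | $70.65 | $0.00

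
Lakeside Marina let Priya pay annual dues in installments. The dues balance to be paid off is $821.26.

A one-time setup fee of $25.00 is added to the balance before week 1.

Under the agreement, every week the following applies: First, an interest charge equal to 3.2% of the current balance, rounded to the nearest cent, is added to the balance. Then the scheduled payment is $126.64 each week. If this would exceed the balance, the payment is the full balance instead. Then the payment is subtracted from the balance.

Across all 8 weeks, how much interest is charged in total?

$121.49

# | Opening | Interest | Payment | End bal
1 | $846.26 | $27.08 | $126.64 | $746.70
2 | $746.70 | $23.89 | $126.64 | $643.95
3 | $643.95 | $20.61 | $126.64 | $537.92
4 | $537.92 | $17.21 | $126.64 | $428.49
5 | $428.49 | $13.71 | $126.64 | $315.56
6 | $315.56 | $10.10 | $126.64 | $199.02
7 | $199.02 | $6.37 | $126.64 | $78.75
8 | $78.75 | $2.52 | $81.27 | $0.00
Total interest: $27.08 + $23.89 + $20.61 + $17.21 + $13.71 + $10.10 + $6.37 + $2.52 = $121.49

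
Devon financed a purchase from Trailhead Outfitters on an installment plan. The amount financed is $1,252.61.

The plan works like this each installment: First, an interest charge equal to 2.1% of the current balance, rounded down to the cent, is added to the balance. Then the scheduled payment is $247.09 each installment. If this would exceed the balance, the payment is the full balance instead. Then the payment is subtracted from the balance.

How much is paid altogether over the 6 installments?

$1,338.88

Installment 1: $1,252.61 +$26.30 interest = $1,278.91; pay $247.09 → $1,031.82
Installment 2: $1,031.82 +$21.66 interest = $1,053.48; pay $247.09 → $806.39
Installment 3: $806.39 +$16.93 interest = $823.32; pay $247.09 → $576.23
Installment 4: $576.23 +$12.10 interest = $588.33; pay $247.09 → $341.24
Installment 5: $341.24 +$7.16 interest = $348.40; pay $247.09 → $101.31
Installment 6: $101.31 +$2.12 interest = $103.43; pay $103.43 → $0.00
Total paid: $1,338.88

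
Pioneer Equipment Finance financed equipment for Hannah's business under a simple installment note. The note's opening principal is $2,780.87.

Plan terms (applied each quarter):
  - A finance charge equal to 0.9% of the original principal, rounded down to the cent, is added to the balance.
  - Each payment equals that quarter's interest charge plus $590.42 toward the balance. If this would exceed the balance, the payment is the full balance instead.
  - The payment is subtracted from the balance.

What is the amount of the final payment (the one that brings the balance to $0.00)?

Quarter 1: $2,780.87 +$25.02 interest = $2,805.89; pay $615.44 → $2,190.45
Quarter 2: $2,190.45 +$25.02 interest = $2,215.47; pay $615.44 → $1,600.03
Quarter 3: $1,600.03 +$25.02 interest = $1,625.05; pay $615.44 → $1,009.61
Quarter 4: $1,009.61 +$25.02 interest = $1,034.63; pay $615.44 → $419.19
Quarter 5: $419.19 +$25.02 interest = $444.21; pay $444.21 → $0.00

$444.21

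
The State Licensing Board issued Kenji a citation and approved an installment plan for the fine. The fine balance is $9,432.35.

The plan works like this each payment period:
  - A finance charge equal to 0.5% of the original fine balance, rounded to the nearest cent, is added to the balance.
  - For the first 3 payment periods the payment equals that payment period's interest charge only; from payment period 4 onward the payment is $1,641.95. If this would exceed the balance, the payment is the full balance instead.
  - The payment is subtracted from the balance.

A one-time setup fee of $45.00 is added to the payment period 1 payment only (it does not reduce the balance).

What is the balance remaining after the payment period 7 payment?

Payment period 1: opening $9,432.35; interest $47.16 → $9,479.51; payment $47.16 (+ $45.00 fee); balance $9,432.35
Payment period 2: opening $9,432.35; interest $47.16 → $9,479.51; payment $47.16; balance $9,432.35
Payment period 3: opening $9,432.35; interest $47.16 → $9,479.51; payment $47.16; balance $9,432.35
Payment period 4: opening $9,432.35; interest $47.16 → $9,479.51; payment $1,641.95; balance $7,837.56
Payment period 5: opening $7,837.56; interest $47.16 → $7,884.72; payment $1,641.95; balance $6,242.77
Payment period 6: opening $6,242.77; interest $47.16 → $6,289.93; payment $1,641.95; balance $4,647.98
Payment period 7: opening $4,647.98; interest $47.16 → $4,695.14; payment $1,641.95; balance $3,053.19

$3,053.19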